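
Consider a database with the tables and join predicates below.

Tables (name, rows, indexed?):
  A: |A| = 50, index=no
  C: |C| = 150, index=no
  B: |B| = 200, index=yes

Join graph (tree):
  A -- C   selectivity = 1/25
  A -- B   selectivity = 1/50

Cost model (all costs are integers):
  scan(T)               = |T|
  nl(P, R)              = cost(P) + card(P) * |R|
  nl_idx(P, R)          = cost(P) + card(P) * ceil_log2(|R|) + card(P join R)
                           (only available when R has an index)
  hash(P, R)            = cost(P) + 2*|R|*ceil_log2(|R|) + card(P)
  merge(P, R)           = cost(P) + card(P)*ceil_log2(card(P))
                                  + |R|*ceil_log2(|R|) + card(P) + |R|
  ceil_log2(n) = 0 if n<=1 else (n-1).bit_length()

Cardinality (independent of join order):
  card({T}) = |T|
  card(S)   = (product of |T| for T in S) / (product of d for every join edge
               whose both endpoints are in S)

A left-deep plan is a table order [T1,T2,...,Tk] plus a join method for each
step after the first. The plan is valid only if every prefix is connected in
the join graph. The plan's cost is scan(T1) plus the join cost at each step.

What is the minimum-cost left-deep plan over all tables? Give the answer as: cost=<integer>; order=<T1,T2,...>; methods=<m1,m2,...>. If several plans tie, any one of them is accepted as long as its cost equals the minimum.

cost=3250; order=A,B,C; methods=nl_idx,hash

Selinger DP (subsets sized 1..n):
  {A}: scan cost=50, card=50
  {C}: scan cost=150, card=150
  {B}: scan cost=200, card=200
  {AC}: card=300; try (A,hash)→900, (C,merge)→1750, (A,merge)→1850, (C,hash)→2500, (C,nl)→7550, (A,nl)→7650; best=900 via (A,hash)
  {AB}: card=200; try (B,nl_idx)→650, (A,hash)→1000, (B,merge)→2200, (A,merge)→2350, (B,hash)→3300, (B,nl)→10050 …(+1); best=650 via (B,nl_idx)
  {ABC}: card=1200; try (C,hash)→3250, (C,merge)→3800, (B,hash)→4400, (B,nl_idx)→4500, (B,merge)→5700, (C,nl)→30650 …(+1); best=3250 via (C,hash)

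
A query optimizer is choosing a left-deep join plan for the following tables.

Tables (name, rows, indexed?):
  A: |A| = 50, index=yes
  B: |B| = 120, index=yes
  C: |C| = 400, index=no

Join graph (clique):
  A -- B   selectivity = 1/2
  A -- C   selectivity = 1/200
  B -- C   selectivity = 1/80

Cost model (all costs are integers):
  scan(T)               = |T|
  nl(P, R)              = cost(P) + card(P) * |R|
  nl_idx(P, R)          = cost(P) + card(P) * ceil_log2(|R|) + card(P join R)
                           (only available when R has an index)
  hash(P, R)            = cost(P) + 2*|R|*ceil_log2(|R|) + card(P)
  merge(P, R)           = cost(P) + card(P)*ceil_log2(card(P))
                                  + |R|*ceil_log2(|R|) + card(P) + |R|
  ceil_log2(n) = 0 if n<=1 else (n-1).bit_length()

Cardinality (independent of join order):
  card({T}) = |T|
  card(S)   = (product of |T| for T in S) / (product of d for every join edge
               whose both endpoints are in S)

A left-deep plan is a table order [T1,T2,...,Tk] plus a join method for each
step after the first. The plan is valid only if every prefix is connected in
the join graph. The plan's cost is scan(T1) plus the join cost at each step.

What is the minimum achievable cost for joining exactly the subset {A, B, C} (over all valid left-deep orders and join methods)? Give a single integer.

2175

Selinger DP over subsets of {A,B,C}:
  {A}: scan cost=50, card=50
  {B}: scan cost=120, card=120
  {C}: scan cost=400, card=400
  {AB}: card=3000; try (A,hash)→840, (B,merge)→1360, (A,merge)→1430, (B,hash)→1780, (B,nl_idx)→3400, (A,nl_idx)→3840 …(+2); best=840 via (A,hash)
  {AC}: card=100; try (A,hash)→1400, (A,nl_idx)→2900, (C,merge)→4400, (A,merge)→4750, (C,hash)→7300, (C,nl)→20050 …(+1); best=1400 via (A,hash)
  {BC}: card=600; try (B,hash)→2480, (B,nl_idx)→3800, (C,merge)→5080, (B,merge)→5360, (C,hash)→7440, (C,nl)→48120 …(+1); best=2480 via (B,hash)
  {ABC}: card=75; try (B,nl_idx)→2175, (B,merge)→3160, (B,hash)→3180, (A,hash)→3680, (A,nl_idx)→6155, (A,merge)→9430 …(+5); best=2175 via (B,nl_idx)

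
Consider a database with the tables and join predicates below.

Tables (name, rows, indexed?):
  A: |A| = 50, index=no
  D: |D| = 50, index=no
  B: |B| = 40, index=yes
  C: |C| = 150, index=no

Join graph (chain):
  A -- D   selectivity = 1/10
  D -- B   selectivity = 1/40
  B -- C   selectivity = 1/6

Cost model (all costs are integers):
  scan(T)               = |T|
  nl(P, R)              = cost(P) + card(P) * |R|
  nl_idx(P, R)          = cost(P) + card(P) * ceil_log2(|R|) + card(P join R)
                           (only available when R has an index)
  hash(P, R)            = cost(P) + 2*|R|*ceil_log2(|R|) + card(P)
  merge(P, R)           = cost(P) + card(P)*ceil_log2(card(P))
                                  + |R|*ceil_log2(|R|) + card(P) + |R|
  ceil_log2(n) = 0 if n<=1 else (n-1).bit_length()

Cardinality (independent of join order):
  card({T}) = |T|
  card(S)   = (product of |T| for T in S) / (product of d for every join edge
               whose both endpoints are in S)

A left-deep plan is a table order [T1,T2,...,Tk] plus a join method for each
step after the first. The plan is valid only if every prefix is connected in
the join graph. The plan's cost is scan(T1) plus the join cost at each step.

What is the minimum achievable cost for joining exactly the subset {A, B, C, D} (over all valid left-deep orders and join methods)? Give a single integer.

Selinger DP over subsets of {A,B,C,D}:
  {A}: scan cost=50, card=50
  {D}: scan cost=50, card=50
  {B}: scan cost=40, card=40
  {C}: scan cost=150, card=150
  {AD}: card=250; try (D,hash)→700, (A,hash)→700, (D,merge)→750, (A,merge)→750, (D,nl)→2550, (A,nl)→2550; best=700 via (D,hash)
  {BD}: card=50; try (B,nl_idx)→400, (B,hash)→580, (D,merge)→670, (D,hash)→680, (B,merge)→680, (D,nl)→2040 …(+1); best=400 via (B,nl_idx)
  {BC}: card=1000; try (B,hash)→780, (C,merge)→1670, (B,merge)→1780, (B,nl_idx)→2050, (C,hash)→2480, (C,nl)→6040 …(+1); best=780 via (B,hash)
  {ABD}: card=250; try (A,hash)→1050, (A,merge)→1100, (B,hash)→1430, (B,nl_idx)→2450, (A,nl)→2900, (B,merge)→3230 …(+1); best=1050 via (A,hash)
  {BCD}: card=1250; try (C,merge)→2100, (D,hash)→2380, (C,hash)→2850, (C,nl)→7900, (D,merge)→12130, (D,nl)→50780; best=2100 via (C,merge)
  {ABCD}: card=6250; try (C,hash)→3700, (A,hash)→3950, (C,merge)→4650, (A,merge)→17450, (C,nl)→38550, (A,nl)→64600; best=3700 via (C,hash)

3700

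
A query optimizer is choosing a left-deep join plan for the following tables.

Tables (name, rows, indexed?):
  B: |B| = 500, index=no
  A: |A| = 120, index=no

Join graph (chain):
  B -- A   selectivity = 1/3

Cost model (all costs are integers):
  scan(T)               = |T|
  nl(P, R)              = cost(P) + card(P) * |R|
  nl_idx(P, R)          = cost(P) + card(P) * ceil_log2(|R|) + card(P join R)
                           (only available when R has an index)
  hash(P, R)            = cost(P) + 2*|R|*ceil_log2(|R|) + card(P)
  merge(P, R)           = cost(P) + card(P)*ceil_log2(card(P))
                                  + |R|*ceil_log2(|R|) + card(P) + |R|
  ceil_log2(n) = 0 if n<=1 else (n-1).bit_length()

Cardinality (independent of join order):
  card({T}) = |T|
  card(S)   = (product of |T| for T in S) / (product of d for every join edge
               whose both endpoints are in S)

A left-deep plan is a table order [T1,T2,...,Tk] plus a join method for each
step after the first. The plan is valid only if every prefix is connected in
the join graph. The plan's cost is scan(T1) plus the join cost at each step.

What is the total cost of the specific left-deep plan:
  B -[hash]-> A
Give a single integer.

step 1: scan B: cost=500, card=500
step 2: join A via hash
    card(P join A) = 500*120/(3) = 20000
    cost = 500 + 2*120*7 + 500 = 2680

2680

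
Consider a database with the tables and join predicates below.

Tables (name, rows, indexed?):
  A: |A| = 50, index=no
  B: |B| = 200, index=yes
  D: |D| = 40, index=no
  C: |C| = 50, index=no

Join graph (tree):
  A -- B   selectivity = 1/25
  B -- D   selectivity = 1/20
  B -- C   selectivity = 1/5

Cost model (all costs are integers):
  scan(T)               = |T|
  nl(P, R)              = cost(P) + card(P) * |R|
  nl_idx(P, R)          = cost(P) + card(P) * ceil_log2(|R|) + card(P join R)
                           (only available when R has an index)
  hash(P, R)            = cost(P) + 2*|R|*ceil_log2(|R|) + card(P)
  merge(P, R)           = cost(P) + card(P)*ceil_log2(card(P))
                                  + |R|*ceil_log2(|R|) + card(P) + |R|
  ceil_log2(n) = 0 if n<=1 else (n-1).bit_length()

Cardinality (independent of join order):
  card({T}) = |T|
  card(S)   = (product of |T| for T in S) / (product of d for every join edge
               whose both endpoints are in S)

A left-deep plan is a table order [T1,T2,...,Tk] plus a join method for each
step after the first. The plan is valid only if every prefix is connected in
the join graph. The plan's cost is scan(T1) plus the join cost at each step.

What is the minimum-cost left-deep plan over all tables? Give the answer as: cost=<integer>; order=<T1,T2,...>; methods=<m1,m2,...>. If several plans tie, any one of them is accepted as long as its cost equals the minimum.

cost=3130; order=A,B,D,C; methods=nl_idx,hash,hash

Selinger DP (subsets sized 1..n):
  {A}: scan cost=50, card=50
  {B}: scan cost=200, card=200
  {D}: scan cost=40, card=40
  {C}: scan cost=50, card=50
  {AB}: card=400; try (B,nl_idx)→850, (A,hash)→1000, (B,merge)→2200, (A,merge)→2350, (B,hash)→3300, (B,nl)→10050 …(+1); best=850 via (B,nl_idx)
  {BD}: card=400; try (B,nl_idx)→760, (D,hash)→880, (B,merge)→2120, (D,merge)→2280, (B,hash)→3280, (B,nl)→8040 …(+1); best=760 via (B,nl_idx)
  {BC}: card=2000; try (C,hash)→1000, (B,merge)→2200, (C,merge)→2350, (B,nl_idx)→2450, (B,hash)→3300, (B,nl)→10050 …(+1); best=1000 via (C,hash)
  {ABD}: card=800; try (D,hash)→1730, (A,hash)→1760, (A,merge)→5110, (D,merge)→5130, (D,nl)→16850, (A,nl)→20760; best=1730 via (D,hash)
  {ABC}: card=4000; try (C,hash)→1850, (A,hash)→3600, (C,merge)→5200, (C,nl)→20850, (A,merge)→25350, (A,nl)→101000; best=1850 via (C,hash)
  {BCD}: card=4000; try (C,hash)→1760, (D,hash)→3480, (C,merge)→5110, (C,nl)→20760, (D,merge)→25280, (D,nl)→81000; best=1760 via (C,hash)
  {ABCD}: card=8000; try (C,hash)→3130, (D,hash)→6330, (A,hash)→6360, (C,merge)→10880, (C,nl)→41730, (A,merge)→54110 …(+3); best=3130 via (C,hash)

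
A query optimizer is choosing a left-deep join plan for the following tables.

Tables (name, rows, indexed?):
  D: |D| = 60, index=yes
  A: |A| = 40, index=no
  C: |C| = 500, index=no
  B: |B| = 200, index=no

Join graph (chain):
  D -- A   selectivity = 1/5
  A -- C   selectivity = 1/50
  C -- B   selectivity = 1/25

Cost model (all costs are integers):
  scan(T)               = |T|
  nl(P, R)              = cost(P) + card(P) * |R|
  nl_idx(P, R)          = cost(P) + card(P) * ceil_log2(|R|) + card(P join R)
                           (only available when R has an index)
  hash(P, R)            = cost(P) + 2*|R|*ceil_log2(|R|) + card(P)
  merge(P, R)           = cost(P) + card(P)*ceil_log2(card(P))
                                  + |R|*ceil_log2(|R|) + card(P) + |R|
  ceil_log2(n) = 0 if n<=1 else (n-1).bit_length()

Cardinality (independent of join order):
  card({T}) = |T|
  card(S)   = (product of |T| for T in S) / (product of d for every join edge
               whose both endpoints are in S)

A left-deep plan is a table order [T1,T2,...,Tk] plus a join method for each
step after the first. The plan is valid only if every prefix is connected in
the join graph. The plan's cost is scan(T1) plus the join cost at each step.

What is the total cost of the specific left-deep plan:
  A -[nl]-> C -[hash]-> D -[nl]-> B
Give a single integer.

step 1: scan A: cost=40, card=40
step 2: join C via nl
    card(P join C) = 40*500/(50) = 400
    cost = 40 + 40*500 = 20040
step 3: join D via hash
    card(P join D) = 400*60/(5) = 4800
    cost = 20040 + 2*60*6 + 400 = 21160
step 4: join B via nl
    card(P join B) = 4800*200/(25) = 38400
    cost = 21160 + 4800*200 = 981160

981160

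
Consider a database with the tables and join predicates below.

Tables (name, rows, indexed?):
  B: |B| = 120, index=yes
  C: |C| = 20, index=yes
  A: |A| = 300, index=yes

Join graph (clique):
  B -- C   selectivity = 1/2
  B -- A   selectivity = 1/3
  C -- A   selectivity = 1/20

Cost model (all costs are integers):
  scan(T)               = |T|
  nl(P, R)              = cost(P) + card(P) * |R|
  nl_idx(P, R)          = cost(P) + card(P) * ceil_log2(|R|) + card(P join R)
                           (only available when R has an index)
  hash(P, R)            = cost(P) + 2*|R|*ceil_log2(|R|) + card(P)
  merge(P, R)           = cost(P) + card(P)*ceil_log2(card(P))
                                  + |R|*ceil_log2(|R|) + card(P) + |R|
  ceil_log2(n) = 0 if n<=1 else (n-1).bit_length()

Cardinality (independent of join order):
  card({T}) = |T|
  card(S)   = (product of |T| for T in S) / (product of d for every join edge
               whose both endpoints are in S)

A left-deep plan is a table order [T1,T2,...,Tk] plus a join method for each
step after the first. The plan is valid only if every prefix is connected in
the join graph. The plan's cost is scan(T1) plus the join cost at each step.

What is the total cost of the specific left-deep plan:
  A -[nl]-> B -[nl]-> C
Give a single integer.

step 1: scan A: cost=300, card=300
step 2: join B via nl
    card(P join B) = 300*120/(3) = 12000
    cost = 300 + 300*120 = 36300
step 3: join C via nl
    card(P join C) = 12000*20/(2*20) = 6000
    cost = 36300 + 12000*20 = 276300

276300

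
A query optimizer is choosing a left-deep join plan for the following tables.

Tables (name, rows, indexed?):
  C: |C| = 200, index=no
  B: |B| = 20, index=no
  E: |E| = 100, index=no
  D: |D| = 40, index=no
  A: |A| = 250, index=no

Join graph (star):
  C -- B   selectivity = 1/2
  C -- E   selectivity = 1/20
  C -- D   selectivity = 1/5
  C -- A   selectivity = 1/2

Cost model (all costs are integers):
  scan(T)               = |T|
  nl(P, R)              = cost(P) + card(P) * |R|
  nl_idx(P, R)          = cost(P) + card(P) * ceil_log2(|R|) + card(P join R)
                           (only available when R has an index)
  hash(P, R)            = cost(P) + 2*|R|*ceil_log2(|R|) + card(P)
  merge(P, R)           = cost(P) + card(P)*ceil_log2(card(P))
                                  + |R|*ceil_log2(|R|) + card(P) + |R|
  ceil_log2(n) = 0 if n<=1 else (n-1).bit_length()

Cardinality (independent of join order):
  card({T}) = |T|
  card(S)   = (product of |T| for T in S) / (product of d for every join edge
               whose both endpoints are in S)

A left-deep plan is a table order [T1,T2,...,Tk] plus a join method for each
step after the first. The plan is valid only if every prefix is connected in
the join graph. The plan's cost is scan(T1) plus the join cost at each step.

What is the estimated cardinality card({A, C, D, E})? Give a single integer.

1000000

Tables in S: A(250), C(200), D(40), E(100)
Edges inside S: C-E(d=20), C-D(d=5), C-A(d=2)
numerator = 250 * 200 * 40 * 100 = 200000000
denominator = 20 * 5 * 2 = 200
card(S) = 200000000 / 200 = 1000000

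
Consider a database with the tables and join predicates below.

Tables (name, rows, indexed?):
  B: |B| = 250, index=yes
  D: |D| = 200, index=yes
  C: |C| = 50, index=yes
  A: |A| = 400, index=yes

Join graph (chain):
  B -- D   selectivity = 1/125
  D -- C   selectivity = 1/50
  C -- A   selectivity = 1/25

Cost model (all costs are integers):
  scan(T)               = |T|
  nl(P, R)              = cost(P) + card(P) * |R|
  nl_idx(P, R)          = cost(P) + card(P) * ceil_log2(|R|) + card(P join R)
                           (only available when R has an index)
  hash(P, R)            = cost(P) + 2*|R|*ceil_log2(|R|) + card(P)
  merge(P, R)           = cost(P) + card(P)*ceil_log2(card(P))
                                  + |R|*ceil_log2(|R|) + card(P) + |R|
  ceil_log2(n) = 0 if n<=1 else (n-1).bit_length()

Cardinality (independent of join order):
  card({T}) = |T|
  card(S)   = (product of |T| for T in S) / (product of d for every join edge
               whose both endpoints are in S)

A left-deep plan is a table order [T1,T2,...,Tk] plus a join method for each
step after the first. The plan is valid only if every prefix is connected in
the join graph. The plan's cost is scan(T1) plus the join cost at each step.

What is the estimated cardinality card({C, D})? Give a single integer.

200

Tables in S: C(50), D(200)
Edges inside S: D-C(d=50)
numerator = 50 * 200 = 10000
denominator = 50 = 50
card(S) = 10000 / 50 = 200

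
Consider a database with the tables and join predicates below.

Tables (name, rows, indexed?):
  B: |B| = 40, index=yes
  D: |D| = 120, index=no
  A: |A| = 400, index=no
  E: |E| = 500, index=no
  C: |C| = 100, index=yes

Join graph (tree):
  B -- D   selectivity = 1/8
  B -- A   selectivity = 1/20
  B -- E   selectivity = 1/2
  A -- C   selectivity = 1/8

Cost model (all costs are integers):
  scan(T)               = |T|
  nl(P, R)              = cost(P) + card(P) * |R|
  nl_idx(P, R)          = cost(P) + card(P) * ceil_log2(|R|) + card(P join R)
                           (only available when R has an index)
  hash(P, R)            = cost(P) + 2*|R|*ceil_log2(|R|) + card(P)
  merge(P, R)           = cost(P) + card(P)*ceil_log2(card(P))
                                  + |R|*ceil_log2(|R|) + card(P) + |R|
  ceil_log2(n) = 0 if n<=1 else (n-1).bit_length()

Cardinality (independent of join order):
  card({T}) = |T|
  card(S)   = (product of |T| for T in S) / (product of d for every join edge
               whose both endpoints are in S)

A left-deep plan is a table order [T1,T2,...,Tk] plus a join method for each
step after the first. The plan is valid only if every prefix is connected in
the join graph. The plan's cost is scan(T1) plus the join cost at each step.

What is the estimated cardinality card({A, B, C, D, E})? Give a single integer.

37500000

Tables in S: A(400), B(40), C(100), D(120), E(500)
Edges inside S: B-D(d=8), B-A(d=20), B-E(d=2), A-C(d=8)
numerator = 400 * 40 * 100 * 120 * 500 = 96000000000
denominator = 8 * 20 * 2 * 8 = 2560
card(S) = 96000000000 / 2560 = 37500000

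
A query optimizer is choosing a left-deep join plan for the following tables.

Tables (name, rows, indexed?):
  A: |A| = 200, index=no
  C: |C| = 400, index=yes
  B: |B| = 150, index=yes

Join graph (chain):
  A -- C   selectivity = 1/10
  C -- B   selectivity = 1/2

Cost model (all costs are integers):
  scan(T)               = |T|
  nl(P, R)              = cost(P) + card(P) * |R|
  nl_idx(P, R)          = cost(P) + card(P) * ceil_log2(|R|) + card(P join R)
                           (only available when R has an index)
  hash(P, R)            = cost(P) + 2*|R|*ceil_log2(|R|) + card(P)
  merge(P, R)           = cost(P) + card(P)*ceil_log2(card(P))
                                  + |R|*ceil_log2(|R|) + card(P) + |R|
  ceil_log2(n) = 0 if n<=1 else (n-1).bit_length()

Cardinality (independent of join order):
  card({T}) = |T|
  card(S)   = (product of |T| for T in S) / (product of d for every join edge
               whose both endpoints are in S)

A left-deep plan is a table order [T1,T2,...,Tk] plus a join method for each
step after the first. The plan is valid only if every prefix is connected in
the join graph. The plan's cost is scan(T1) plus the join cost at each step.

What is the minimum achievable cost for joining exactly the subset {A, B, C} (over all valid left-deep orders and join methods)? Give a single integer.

Selinger DP over subsets of {A,B,C}:
  {A}: scan cost=200, card=200
  {C}: scan cost=400, card=400
  {B}: scan cost=150, card=150
  {AC}: card=8000; try (A,hash)→4000, (C,merge)→6000, (A,merge)→6200, (C,hash)→7600, (C,nl_idx)→10000, (C,nl)→80200 …(+1); best=4000 via (A,hash)
  {BC}: card=30000; try (B,hash)→3200, (C,merge)→5500, (B,merge)→5750, (C,hash)→7500, (C,nl_idx)→31500, (B,nl_idx)→33600 …(+2); best=3200 via (B,hash)
  {ABC}: card=600000; try (B,hash)→14400, (A,hash)→36400, (B,merge)→117350, (A,merge)→485000, (B,nl_idx)→668000, (B,nl)→1204000 …(+1); best=14400 via (B,hash)

14400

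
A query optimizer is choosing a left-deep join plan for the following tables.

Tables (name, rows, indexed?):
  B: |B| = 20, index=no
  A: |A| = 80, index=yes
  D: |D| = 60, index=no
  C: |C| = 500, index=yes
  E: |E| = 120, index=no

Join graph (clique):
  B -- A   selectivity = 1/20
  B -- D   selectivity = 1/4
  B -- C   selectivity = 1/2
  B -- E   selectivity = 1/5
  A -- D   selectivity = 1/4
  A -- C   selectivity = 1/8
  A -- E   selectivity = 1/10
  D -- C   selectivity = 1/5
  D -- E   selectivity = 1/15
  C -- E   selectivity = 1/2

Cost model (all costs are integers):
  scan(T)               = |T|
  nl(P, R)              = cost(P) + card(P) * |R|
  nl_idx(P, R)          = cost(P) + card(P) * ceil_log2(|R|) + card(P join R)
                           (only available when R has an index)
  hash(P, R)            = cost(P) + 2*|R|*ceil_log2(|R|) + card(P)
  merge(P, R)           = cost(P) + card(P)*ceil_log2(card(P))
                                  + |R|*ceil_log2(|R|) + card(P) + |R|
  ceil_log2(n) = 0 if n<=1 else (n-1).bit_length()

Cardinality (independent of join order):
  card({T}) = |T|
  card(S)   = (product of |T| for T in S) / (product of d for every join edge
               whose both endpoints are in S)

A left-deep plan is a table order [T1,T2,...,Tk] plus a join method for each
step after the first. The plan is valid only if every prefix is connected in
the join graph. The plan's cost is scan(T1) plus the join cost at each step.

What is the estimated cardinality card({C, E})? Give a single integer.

30000

Tables in S: C(500), E(120)
Edges inside S: C-E(d=2)
numerator = 500 * 120 = 60000
denominator = 2 = 2
card(S) = 60000 / 2 = 30000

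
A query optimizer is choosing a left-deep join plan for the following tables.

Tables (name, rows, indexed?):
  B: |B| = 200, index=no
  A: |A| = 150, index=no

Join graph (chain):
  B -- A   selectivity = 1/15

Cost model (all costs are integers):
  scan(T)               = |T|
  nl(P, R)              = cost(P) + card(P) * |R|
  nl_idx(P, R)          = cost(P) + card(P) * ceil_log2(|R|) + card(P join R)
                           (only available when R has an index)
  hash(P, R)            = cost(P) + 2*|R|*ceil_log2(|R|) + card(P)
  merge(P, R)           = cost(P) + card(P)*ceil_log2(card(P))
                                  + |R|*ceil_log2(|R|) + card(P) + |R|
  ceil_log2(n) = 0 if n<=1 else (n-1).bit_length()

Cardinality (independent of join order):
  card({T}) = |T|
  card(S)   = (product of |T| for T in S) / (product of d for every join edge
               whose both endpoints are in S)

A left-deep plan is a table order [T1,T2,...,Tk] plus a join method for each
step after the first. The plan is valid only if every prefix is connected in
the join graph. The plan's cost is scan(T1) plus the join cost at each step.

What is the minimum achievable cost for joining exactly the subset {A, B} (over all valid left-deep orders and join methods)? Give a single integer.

2800

Selinger DP over subsets of {A,B}:
  {B}: scan cost=200, card=200
  {A}: scan cost=150, card=150
  {AB}: card=2000; try (A,hash)→2800, (B,merge)→3300, (A,merge)→3350, (B,hash)→3500, (B,nl)→30150, (A,nl)→30200; best=2800 via (A,hash)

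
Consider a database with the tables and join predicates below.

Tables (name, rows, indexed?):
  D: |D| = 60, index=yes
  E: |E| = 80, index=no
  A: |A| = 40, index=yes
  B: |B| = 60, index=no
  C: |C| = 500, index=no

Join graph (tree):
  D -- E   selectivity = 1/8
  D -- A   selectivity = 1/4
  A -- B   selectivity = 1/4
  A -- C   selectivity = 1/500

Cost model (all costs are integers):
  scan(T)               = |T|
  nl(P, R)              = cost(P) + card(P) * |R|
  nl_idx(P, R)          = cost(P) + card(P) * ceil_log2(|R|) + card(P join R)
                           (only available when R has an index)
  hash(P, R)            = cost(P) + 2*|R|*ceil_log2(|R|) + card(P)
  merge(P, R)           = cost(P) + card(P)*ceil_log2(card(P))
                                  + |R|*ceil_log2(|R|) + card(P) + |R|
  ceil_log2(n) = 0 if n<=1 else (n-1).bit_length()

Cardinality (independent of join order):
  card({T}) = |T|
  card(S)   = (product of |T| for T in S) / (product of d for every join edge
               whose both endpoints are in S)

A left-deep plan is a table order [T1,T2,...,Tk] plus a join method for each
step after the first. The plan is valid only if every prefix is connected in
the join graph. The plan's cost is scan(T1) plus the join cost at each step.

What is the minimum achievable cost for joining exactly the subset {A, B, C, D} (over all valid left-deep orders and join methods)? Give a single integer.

Selinger DP over subsets of {A,B,C,D}:
  {D}: scan cost=60, card=60
  {A}: scan cost=40, card=40
  {B}: scan cost=60, card=60
  {C}: scan cost=500, card=500
  {AD}: card=600; try (A,hash)→600, (D,merge)→740, (A,merge)→760, (D,hash)→800, (D,nl_idx)→880, (A,nl_idx)→1020 …(+2); best=600 via (A,hash)
  {AB}: card=600; try (A,hash)→600, (B,merge)→740, (A,merge)→760, (B,hash)→800, (A,nl_idx)→1020, (B,nl)→2440 …(+1); best=600 via (A,hash)
  {AC}: card=40; try (A,hash)→1480, (A,nl_idx)→3540, (C,merge)→5320, (A,merge)→5780, (C,hash)→9080, (C,nl)→20040 …(+1); best=1480 via (A,hash)
  {ABD}: card=9000; try (D,hash)→1920, (B,hash)→1920, (D,merge)→7620, (B,merge)→7620, (D,nl_idx)→13200, (D,nl)→36600 …(+1); best=1920 via (D,hash)
  {ACD}: card=600; try (D,merge)→2180, (D,hash)→2240, (D,nl_idx)→2320, (D,nl)→3880, (C,hash)→10200, (C,merge)→12200 …(+1); best=2180 via (D,merge)
  {ABC}: card=600; try (B,merge)→2180, (B,hash)→2240, (B,nl)→3880, (C,hash)→10200, (C,merge)→12200, (C,nl)→300600; best=2180 via (B,merge)
  {ABCD}: card=9000; try (D,hash)→3500, (B,hash)→3500, (D,merge)→9200, (B,merge)→9200, (D,nl_idx)→14780, (C,hash)→19920 …(+4); best=3500 via (D,hash)

3500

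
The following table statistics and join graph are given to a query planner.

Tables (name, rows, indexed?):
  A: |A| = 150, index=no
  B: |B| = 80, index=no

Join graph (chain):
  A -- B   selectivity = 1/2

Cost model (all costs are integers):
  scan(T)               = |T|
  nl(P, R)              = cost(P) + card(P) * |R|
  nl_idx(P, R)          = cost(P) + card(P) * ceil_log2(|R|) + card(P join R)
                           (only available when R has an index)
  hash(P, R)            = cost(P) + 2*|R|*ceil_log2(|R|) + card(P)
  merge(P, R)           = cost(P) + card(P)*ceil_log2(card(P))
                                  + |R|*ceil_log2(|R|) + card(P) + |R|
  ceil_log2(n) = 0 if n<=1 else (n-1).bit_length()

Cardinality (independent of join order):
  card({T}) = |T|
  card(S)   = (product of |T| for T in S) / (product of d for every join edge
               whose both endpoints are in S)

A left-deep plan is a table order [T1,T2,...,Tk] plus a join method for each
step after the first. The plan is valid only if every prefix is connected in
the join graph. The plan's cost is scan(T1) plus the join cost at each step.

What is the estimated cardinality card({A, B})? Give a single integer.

6000

Tables in S: A(150), B(80)
Edges inside S: A-B(d=2)
numerator = 150 * 80 = 12000
denominator = 2 = 2
card(S) = 12000 / 2 = 6000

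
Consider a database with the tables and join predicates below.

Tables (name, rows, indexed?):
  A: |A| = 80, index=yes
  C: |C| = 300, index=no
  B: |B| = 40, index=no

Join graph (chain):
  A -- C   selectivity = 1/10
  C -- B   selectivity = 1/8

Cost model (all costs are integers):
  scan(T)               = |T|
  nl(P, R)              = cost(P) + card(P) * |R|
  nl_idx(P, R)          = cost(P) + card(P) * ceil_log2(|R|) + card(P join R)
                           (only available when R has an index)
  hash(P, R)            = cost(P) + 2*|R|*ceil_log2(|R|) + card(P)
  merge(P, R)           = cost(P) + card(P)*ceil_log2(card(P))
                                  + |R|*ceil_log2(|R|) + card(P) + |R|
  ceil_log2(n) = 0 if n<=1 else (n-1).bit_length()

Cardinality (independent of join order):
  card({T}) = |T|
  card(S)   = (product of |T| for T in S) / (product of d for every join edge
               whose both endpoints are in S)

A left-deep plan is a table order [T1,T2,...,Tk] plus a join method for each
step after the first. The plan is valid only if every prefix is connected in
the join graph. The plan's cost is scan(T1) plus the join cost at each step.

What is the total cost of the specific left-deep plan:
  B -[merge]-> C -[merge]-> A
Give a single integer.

step 1: scan B: cost=40, card=40
step 2: join C via merge
    card(P join C) = 40*300/(8) = 1500
    cost = 40 + 40*6 + 300*9 + 40 + 300 = 3320
step 3: join A via merge
    card(P join A) = 1500*80/(10) = 12000
    cost = 3320 + 1500*11 + 80*7 + 1500 + 80 = 21960

21960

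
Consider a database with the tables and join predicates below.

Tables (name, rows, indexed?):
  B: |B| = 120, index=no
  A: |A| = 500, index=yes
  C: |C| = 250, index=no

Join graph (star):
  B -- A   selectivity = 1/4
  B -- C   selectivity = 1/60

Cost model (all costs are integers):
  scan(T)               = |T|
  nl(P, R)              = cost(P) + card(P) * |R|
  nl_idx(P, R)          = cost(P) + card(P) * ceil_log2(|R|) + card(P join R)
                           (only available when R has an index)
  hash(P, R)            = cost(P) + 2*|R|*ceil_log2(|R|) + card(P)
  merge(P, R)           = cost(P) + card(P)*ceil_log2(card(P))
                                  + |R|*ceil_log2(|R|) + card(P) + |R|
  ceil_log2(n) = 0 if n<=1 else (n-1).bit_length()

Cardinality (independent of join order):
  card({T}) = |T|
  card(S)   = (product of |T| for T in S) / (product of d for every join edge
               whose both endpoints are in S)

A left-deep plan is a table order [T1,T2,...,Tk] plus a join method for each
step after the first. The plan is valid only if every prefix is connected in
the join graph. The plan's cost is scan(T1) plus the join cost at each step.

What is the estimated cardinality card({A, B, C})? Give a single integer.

Tables in S: A(500), B(120), C(250)
Edges inside S: B-A(d=4), B-C(d=60)
numerator = 500 * 120 * 250 = 15000000
denominator = 4 * 60 = 240
card(S) = 15000000 / 240 = 62500

62500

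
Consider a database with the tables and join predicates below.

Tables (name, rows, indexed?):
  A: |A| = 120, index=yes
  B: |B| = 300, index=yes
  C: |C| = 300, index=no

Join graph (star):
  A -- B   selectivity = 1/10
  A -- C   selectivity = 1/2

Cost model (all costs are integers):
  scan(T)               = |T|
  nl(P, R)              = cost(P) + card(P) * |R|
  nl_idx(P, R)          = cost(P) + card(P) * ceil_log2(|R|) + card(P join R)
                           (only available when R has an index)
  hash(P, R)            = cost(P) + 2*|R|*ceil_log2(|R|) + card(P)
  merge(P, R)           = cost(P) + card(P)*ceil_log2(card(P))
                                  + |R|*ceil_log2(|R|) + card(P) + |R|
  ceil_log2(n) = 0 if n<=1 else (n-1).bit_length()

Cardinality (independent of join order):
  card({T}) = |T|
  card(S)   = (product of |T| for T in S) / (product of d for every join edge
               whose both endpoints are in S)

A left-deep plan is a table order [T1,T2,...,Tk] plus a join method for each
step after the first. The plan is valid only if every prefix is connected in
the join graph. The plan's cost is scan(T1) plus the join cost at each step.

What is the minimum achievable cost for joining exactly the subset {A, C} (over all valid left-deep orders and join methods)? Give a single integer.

2280

Selinger DP over subsets of {A,C}:
  {A}: scan cost=120, card=120
  {C}: scan cost=300, card=300
  {AC}: card=18000; try (A,hash)→2280, (C,merge)→4080, (A,merge)→4260, (C,hash)→5640, (A,nl_idx)→20400, (C,nl)→36120 …(+1); best=2280 via (A,hash)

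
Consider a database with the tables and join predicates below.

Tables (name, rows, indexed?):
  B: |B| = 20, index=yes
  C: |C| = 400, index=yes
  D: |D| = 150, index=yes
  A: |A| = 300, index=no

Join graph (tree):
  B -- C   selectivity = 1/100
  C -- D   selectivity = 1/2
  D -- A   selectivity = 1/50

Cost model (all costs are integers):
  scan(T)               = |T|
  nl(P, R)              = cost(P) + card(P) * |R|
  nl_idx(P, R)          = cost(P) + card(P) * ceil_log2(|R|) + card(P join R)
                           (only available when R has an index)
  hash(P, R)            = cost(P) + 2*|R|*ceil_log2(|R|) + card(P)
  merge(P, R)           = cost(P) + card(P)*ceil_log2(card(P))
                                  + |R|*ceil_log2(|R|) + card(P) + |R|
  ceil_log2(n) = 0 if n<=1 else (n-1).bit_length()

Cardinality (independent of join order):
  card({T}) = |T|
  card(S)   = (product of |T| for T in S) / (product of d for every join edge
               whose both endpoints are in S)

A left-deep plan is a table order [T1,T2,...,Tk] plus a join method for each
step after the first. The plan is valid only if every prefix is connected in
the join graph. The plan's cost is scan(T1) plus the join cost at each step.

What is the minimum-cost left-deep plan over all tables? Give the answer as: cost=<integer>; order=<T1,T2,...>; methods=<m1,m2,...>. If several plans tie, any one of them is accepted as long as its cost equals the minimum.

Selinger DP (subsets sized 1..n):
  {B}: scan cost=20, card=20
  {C}: scan cost=400, card=400
  {D}: scan cost=150, card=150
  {A}: scan cost=300, card=300
  {BC}: card=80; try (C,nl_idx)→280, (B,hash)→1000, (B,nl_idx)→2480, (C,merge)→4140, (B,merge)→4520, (C,hash)→7240 …(+2); best=280 via (C,nl_idx)
  {CD}: card=30000; try (D,hash)→3200, (C,merge)→5500, (D,merge)→5750, (C,hash)→7500, (C,nl_idx)→31500, (D,nl_idx)→33600 …(+2); best=3200 via (D,hash)
  {AD}: card=900; try (D,hash)→3000, (D,nl_idx)→3600, (A,merge)→4500, (D,merge)→4650, (A,hash)→5700, (A,nl)→45150 …(+1); best=3000 via (D,hash)
  {BCD}: card=6000; try (D,merge)→2270, (D,hash)→2760, (D,nl_idx)→6920, (D,nl)→12280, (B,hash)→33400, (B,nl_idx)→159200 …(+2); best=2270 via (D,merge)
  {ACD}: card=180000; try (C,hash)→11100, (C,merge)→16900, (A,hash)→38600, (C,nl_idx)→191100, (C,nl)→363000, (A,merge)→486200 …(+1); best=11100 via (C,hash)
  {ABCD}: card=36000; try (A,hash)→13670, (A,merge)→89270, (B,hash)→191300, (B,nl_idx)→947100, (A,nl)→1802270, (B,merge)→3431220 …(+1); best=13670 via (A,hash)

cost=13670; order=B,C,D,A; methods=nl_idx,merge,hash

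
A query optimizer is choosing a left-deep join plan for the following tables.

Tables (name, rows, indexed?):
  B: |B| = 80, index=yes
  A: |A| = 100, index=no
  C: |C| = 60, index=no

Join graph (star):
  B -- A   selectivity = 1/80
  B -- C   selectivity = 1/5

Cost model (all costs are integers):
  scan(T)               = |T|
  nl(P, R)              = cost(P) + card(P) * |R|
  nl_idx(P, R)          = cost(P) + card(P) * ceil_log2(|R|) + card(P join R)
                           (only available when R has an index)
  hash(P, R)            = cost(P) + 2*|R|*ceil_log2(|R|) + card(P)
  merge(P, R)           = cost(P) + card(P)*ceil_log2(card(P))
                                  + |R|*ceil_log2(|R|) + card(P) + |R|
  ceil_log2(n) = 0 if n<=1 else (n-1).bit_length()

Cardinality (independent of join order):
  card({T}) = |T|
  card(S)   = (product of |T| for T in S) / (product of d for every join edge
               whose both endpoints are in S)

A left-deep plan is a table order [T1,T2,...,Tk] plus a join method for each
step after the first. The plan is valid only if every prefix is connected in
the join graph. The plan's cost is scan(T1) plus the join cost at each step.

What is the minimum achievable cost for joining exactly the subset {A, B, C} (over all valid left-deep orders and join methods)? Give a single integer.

Selinger DP over subsets of {A,B,C}:
  {B}: scan cost=80, card=80
  {A}: scan cost=100, card=100
  {C}: scan cost=60, card=60
  {AB}: card=100; try (B,nl_idx)→900, (B,hash)→1320, (A,merge)→1520, (B,merge)→1540, (A,hash)→1560, (A,nl)→8080 …(+1); best=900 via (B,nl_idx)
  {BC}: card=960; try (C,hash)→880, (B,merge)→1120, (C,merge)→1140, (B,hash)→1240, (B,nl_idx)→1440, (B,nl)→4860 …(+1); best=880 via (C,hash)
  {ABC}: card=1200; try (C,hash)→1720, (C,merge)→2120, (A,hash)→3240, (C,nl)→6900, (A,merge)→12240, (A,nl)→96880; best=1720 via (C,hash)

1720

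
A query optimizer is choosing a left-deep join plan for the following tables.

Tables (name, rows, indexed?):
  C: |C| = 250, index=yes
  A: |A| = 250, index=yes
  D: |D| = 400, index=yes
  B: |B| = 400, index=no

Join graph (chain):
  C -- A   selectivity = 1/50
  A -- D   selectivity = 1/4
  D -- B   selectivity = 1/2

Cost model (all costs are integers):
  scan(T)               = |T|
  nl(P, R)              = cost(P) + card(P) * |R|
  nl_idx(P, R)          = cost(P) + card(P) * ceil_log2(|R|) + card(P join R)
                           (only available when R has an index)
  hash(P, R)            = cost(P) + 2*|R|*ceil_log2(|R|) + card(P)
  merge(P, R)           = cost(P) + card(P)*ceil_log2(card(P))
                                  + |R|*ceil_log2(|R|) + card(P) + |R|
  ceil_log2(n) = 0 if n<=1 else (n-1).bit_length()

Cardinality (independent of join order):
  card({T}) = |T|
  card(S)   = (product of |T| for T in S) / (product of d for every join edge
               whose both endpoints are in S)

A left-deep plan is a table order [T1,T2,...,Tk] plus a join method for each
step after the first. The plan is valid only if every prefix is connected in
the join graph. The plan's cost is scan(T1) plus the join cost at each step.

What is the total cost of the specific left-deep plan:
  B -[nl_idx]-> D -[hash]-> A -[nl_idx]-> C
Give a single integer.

step 1: scan B: cost=400, card=400
step 2: join D via nl_idx
    card(P join D) = 400*400/(2) = 80000
    cost = 400 + 400*9 + 80000 = 84000
step 3: join A via hash
    card(P join A) = 80000*250/(4) = 5000000
    cost = 84000 + 2*250*8 + 80000 = 168000
step 4: join C via nl_idx
    card(P join C) = 5000000*250/(50) = 25000000
    cost = 168000 + 5000000*8 + 25000000 = 65168000

65168000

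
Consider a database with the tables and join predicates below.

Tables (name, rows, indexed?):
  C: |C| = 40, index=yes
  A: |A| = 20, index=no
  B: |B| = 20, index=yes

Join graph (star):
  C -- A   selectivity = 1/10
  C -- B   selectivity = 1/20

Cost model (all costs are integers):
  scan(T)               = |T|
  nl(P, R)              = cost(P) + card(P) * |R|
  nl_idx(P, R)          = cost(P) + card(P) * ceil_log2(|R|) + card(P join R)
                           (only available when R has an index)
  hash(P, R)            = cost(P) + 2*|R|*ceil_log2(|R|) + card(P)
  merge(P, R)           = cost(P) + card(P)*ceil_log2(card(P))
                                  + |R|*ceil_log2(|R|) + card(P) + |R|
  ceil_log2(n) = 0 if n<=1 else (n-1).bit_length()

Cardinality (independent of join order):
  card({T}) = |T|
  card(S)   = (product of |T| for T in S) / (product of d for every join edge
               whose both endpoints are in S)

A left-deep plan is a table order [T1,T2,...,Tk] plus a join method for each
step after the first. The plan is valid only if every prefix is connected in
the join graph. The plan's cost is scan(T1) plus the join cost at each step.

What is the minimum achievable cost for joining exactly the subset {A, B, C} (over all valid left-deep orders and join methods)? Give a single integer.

Selinger DP over subsets of {A,B,C}:
  {C}: scan cost=40, card=40
  {A}: scan cost=20, card=20
  {B}: scan cost=20, card=20
  {AC}: card=80; try (C,nl_idx)→220, (A,hash)→280, (C,merge)→420, (A,merge)→440, (C,hash)→520, (C,nl)→820 …(+1); best=220 via (C,nl_idx)
  {BC}: card=40; try (C,nl_idx)→180, (B,hash)→280, (B,nl_idx)→280, (C,merge)→420, (B,merge)→440, (C,hash)→520 …(+2); best=180 via (C,nl_idx)
  {ABC}: card=80; try (A,hash)→420, (B,hash)→500, (A,merge)→580, (B,nl_idx)→700, (B,merge)→980, (A,nl)→980 …(+1); best=420 via (A,hash)

420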